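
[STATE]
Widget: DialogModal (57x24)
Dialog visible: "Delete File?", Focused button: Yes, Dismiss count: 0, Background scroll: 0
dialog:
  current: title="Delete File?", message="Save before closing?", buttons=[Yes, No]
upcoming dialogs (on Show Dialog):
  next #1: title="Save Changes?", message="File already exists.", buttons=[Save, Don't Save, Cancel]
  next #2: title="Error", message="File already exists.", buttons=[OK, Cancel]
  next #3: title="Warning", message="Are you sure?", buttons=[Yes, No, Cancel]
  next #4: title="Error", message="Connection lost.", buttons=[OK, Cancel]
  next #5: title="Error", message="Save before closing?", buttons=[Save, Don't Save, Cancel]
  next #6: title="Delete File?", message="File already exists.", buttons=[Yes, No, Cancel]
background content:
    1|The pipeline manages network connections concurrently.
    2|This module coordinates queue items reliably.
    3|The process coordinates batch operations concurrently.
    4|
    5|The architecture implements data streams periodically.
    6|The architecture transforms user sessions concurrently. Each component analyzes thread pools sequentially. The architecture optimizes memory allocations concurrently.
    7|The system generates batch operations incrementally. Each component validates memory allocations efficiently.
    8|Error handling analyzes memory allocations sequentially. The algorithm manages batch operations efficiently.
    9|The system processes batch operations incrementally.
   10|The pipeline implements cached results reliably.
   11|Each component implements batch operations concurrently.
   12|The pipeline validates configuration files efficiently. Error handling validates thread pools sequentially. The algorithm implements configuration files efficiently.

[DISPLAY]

The pipeline manages network connections concurrently.   
This module coordinates queue items reliably.            
The process coordinates batch operations concurrently.   
                                                         
The architecture implements data streams periodically.   
The architecture transforms user sessions concurrently. E
The system generates batch operations incrementally. Each
Error handling analyzes memory allocations sequentially. 
The system processes batch operations incrementally.     
The pipeline imp┌──────────────────────┐eliably.         
Each component i│     Delete File?     │ns concurrently. 
The pipeline val│ Save before closing? │es efficiently. E
                │      [Yes]  No       │                 
                └──────────────────────┘                 
                                                         
                                                         
                                                         
                                                         
                                                         
                                                         
                                                         
                                                         
                                                         
                                                         


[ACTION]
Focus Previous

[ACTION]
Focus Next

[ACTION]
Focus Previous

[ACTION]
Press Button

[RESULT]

The pipeline manages network connections concurrently.   
This module coordinates queue items reliably.            
The process coordinates batch operations concurrently.   
                                                         
The architecture implements data streams periodically.   
The architecture transforms user sessions concurrently. E
The system generates batch operations incrementally. Each
Error handling analyzes memory allocations sequentially. 
The system processes batch operations incrementally.     
The pipeline implements cached results reliably.         
Each component implements batch operations concurrently. 
The pipeline validates configuration files efficiently. E
                                                         
                                                         
                                                         
                                                         
                                                         
                                                         
                                                         
                                                         
                                                         
                                                         
                                                         
                                                         


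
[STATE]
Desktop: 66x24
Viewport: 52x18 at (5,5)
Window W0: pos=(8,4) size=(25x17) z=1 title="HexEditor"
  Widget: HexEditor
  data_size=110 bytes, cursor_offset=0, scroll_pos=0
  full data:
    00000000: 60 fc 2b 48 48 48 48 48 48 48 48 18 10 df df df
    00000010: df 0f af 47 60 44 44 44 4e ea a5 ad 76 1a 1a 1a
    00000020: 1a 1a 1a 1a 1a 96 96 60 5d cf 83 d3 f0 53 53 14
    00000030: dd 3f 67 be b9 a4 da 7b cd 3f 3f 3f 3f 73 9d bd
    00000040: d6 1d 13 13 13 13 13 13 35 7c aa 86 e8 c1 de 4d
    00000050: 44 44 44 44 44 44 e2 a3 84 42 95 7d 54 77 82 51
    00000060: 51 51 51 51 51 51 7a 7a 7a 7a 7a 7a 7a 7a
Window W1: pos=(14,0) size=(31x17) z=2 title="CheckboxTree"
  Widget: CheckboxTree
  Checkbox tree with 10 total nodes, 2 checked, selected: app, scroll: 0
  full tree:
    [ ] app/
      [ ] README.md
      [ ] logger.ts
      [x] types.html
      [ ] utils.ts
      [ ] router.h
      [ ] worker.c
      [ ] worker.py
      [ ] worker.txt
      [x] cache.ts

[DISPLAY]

   ┃ HexE┃   [ ] logger.ts             ┃            
   ┠─────┃   [x] types.html            ┃            
   ┃00000┃   [ ] utils.ts              ┃            
   ┃00000┃   [ ] router.h              ┃            
   ┃00000┃   [ ] worker.c              ┃            
   ┃00000┃   [ ] worker.py             ┃            
   ┃00000┃   [ ] worker.txt            ┃            
   ┃00000┃   [x] cache.ts              ┃            
   ┃00000┃                             ┃            
   ┃     ┃                             ┃            
   ┃     ┃                             ┃            
   ┃     ┗━━━━━━━━━━━━━━━━━━━━━━━━━━━━━┛            
   ┃                       ┃                        
   ┃                       ┃                        
   ┃                       ┃                        
   ┗━━━━━━━━━━━━━━━━━━━━━━━┛                        
                                                    
                                                    


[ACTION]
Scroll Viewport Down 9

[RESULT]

   ┠─────┃   [x] types.html            ┃            
   ┃00000┃   [ ] utils.ts              ┃            
   ┃00000┃   [ ] router.h              ┃            
   ┃00000┃   [ ] worker.c              ┃            
   ┃00000┃   [ ] worker.py             ┃            
   ┃00000┃   [ ] worker.txt            ┃            
   ┃00000┃   [x] cache.ts              ┃            
   ┃00000┃                             ┃            
   ┃     ┃                             ┃            
   ┃     ┃                             ┃            
   ┃     ┗━━━━━━━━━━━━━━━━━━━━━━━━━━━━━┛            
   ┃                       ┃                        
   ┃                       ┃                        
   ┃                       ┃                        
   ┗━━━━━━━━━━━━━━━━━━━━━━━┛                        
                                                    
                                                    
                                                    


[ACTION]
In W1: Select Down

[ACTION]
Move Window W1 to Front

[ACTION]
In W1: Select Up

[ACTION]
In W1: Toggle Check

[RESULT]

   ┠─────┃   [x] types.html            ┃            
   ┃00000┃   [x] utils.ts              ┃            
   ┃00000┃   [x] router.h              ┃            
   ┃00000┃   [x] worker.c              ┃            
   ┃00000┃   [x] worker.py             ┃            
   ┃00000┃   [x] worker.txt            ┃            
   ┃00000┃   [x] cache.ts              ┃            
   ┃00000┃                             ┃            
   ┃     ┃                             ┃            
   ┃     ┃                             ┃            
   ┃     ┗━━━━━━━━━━━━━━━━━━━━━━━━━━━━━┛            
   ┃                       ┃                        
   ┃                       ┃                        
   ┃                       ┃                        
   ┗━━━━━━━━━━━━━━━━━━━━━━━┛                        
                                                    
                                                    
                                                    


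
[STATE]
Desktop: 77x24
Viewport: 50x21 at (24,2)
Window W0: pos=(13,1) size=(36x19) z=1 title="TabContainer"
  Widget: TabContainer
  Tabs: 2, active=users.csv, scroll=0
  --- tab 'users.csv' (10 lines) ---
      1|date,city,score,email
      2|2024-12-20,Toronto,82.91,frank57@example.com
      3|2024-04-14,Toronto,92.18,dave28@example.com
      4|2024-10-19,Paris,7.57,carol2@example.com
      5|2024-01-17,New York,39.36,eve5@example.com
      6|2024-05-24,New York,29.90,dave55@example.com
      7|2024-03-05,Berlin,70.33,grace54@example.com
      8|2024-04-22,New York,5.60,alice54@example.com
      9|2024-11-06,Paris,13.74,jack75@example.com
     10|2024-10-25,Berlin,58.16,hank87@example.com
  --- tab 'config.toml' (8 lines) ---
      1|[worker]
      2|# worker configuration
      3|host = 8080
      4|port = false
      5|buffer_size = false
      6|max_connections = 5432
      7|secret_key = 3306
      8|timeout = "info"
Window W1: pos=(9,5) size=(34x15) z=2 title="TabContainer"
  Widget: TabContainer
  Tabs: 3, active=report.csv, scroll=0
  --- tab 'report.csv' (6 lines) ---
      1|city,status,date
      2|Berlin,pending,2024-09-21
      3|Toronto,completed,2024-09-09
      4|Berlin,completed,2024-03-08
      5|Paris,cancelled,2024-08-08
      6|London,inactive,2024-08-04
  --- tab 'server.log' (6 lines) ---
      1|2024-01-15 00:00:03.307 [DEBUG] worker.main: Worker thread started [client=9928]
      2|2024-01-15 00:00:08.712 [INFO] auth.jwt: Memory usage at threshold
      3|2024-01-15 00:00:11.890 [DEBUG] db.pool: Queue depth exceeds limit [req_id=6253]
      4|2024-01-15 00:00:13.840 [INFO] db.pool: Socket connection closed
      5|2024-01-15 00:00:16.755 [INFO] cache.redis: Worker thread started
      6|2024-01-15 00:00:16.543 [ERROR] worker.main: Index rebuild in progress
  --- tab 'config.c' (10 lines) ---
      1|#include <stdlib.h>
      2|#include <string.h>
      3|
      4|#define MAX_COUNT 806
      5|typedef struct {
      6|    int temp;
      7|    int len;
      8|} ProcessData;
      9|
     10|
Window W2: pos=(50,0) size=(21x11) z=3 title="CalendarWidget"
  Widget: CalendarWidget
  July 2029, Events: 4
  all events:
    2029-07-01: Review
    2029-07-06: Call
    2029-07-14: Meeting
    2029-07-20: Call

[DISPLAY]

ner                     ┃ ┠───────────────────┨   
────────────────────────┨ ┃     July 2029     ┃   
]│ config.toml          ┃ ┃Mo Tu We Th Fr Sa S┃   
━━━━━━━━━━━━━━━━━━┓─────┃ ┃                   ┃   
                  ┃     ┃ ┃ 2  3  4  5  6*  7 ┃   
──────────────────┨k57@e┃ ┃ 9 10 11 12 13 14* ┃   
server.log │ confi┃28@ex┃ ┃16 17 18 19 20* 21 ┃   
──────────────────┃examp┃ ┃23 24 25 26 27 28 2┃   
te                ┃5@exa┃ ┗━━━━━━━━━━━━━━━━━━━┛   
,2024-09-21       ┃e55@e┃                         
ted,2024-09-09    ┃54@ex┃                         
ed,2024-03-08     ┃e54@e┃                         
d,2024-08-08      ┃@exam┃                         
e,2024-08-04      ┃7@exa┃                         
                  ┃     ┃                         
                  ┃     ┃                         
                  ┃     ┃                         
━━━━━━━━━━━━━━━━━━┛━━━━━┛                         
                                                  
                                                  
                                                  


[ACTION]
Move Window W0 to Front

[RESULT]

ner                     ┃ ┠───────────────────┨   
────────────────────────┨ ┃     July 2029     ┃   
]│ config.toml          ┃ ┃Mo Tu We Th Fr Sa S┃   
────────────────────────┃ ┃                   ┃   
score,email             ┃ ┃ 2  3  4  5  6*  7 ┃   
,Toronto,82.91,frank57@e┃ ┃ 9 10 11 12 13 14* ┃   
,Toronto,92.18,dave28@ex┃ ┃16 17 18 19 20* 21 ┃   
,Paris,7.57,carol2@examp┃ ┃23 24 25 26 27 28 2┃   
,New York,39.36,eve5@exa┃ ┗━━━━━━━━━━━━━━━━━━━┛   
,New York,29.90,dave55@e┃                         
,Berlin,70.33,grace54@ex┃                         
,New York,5.60,alice54@e┃                         
,Paris,13.74,jack75@exam┃                         
,Berlin,58.16,hank87@exa┃                         
                        ┃                         
                        ┃                         
                        ┃                         
━━━━━━━━━━━━━━━━━━━━━━━━┛                         
                                                  
                                                  
                                                  


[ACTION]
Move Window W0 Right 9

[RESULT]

TabContainer                     ┃────────────┨   
─────────────────────────────────┨ly 2029     ┃   
users.csv]│ config.toml          ┃e Th Fr Sa S┃   
─────────────────────────────────┃            ┃   
ate,city,score,email             ┃4  5  6*  7 ┃   
024-12-20,Toronto,82.91,frank57@e┃1 12 13 14* ┃   
024-04-14,Toronto,92.18,dave28@ex┃8 19 20* 21 ┃   
024-10-19,Paris,7.57,carol2@examp┃5 26 27 28 2┃   
024-01-17,New York,39.36,eve5@exa┃━━━━━━━━━━━━┛   
024-05-24,New York,29.90,dave55@e┃                
024-03-05,Berlin,70.33,grace54@ex┃                
024-04-22,New York,5.60,alice54@e┃                
024-11-06,Paris,13.74,jack75@exam┃                
024-10-25,Berlin,58.16,hank87@exa┃                
                                 ┃                
                                 ┃                
                                 ┃                
━━━━━━━━━━━━━━━━━━━━━━━━━━━━━━━━━┛                
                                                  
                                                  
                                                  


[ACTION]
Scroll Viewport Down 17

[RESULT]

─────────────────────────────────┨ly 2029     ┃   
users.csv]│ config.toml          ┃e Th Fr Sa S┃   
─────────────────────────────────┃            ┃   
ate,city,score,email             ┃4  5  6*  7 ┃   
024-12-20,Toronto,82.91,frank57@e┃1 12 13 14* ┃   
024-04-14,Toronto,92.18,dave28@ex┃8 19 20* 21 ┃   
024-10-19,Paris,7.57,carol2@examp┃5 26 27 28 2┃   
024-01-17,New York,39.36,eve5@exa┃━━━━━━━━━━━━┛   
024-05-24,New York,29.90,dave55@e┃                
024-03-05,Berlin,70.33,grace54@ex┃                
024-04-22,New York,5.60,alice54@e┃                
024-11-06,Paris,13.74,jack75@exam┃                
024-10-25,Berlin,58.16,hank87@exa┃                
                                 ┃                
                                 ┃                
                                 ┃                
━━━━━━━━━━━━━━━━━━━━━━━━━━━━━━━━━┛                
                                                  
                                                  
                                                  
                                                  


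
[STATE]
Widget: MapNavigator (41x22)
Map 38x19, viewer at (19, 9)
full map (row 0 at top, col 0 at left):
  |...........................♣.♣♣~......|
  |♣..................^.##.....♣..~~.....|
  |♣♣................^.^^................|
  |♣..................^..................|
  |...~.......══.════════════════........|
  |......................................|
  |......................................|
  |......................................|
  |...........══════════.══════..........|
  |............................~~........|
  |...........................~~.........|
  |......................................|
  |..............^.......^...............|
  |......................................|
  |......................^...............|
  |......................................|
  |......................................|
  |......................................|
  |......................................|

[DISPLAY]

                                         
                                         
 ...........................♣.♣♣~......  
 ♣..................^.##.....♣..~~.....  
 ♣♣................^.^^................  
 ♣..................^..................  
 ...~.......══.════════════════........  
 ......................................  
 ......................................  
 ......................................  
 ...........══════════.══════..........  
 ...................@........~~........  
 ...........................~~.........  
 ......................................  
 ..............^.......^...............  
 ......................................  
 ......................^...............  
 ......................................  
 ......................................  
 ......................................  
 ......................................  
                                         


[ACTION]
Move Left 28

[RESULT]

                                         
                                         
                    .....................
                    ♣..................^.
                    ♣♣................^.^
                    ♣..................^.
                    ...~.......══.═══════
                    .....................
                    .....................
                    .....................
                    ...........══════════
                    @....................
                    .....................
                    .....................
                    ..............^......
                    .....................
                    .....................
                    .....................
                    .....................
                    .....................
                    .....................
                                         


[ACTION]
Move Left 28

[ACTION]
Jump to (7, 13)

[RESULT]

             ♣♣................^.^^......
             ♣..................^........
             ...~.......══.══════════════
             ............................
             ............................
             ............................
             ...........══════════.══════
             ............................
             ...........................~
             ............................
             ..............^.......^.....
             .......@....................
             ......................^.....
             ............................
             ............................
             ............................
             ............................
                                         
                                         
                                         
                                         
                                         


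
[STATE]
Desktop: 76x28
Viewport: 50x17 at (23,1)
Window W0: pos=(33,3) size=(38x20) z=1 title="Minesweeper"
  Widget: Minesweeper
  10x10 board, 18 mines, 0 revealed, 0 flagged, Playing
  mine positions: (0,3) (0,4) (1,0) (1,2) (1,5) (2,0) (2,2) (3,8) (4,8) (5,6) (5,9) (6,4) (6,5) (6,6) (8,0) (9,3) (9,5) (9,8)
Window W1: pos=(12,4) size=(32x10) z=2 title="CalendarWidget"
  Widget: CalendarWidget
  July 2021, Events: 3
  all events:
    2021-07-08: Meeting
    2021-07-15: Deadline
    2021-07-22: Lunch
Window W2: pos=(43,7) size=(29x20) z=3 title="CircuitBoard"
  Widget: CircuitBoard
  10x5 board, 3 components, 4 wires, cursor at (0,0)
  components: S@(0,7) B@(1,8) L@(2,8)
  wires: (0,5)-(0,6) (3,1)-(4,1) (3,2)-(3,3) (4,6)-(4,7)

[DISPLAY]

                                                  
                                                  
          ┏━━━━━━━━━━━━━━━━━━━━━━━━━━━━━━━━━━━━┓  
━━━━━━━━━━━━━━━━━━━━┓er                        ┃  
idget               ┃──────────────────────────┨  
────────────────────┨                          ┃  
July 2021           ┏━━━━━━━━━━━━━━━━━━━━━━━━━━━┓ 
h Fr Sa Su          ┃ CircuitBoard              ┃ 
1  2  3  4          ┠───────────────────────────┨ 
8*  9 10 11         ┃   0 1 2 3 4 5 6 7 8 9     ┃ 
5* 16 17 18         ┃0  [.]                  · ─┃ 
2* 23 24 25         ┃                           ┃ 
━━━━━━━━━━━━━━━━━━━━┃1                          ┃ 
          ┃■■■■■■■■■┃                           ┃ 
          ┃■■■■■■■■■┃2                          ┃ 
          ┃         ┃                           ┃ 
          ┃         ┃3       ·   · ─ ·          ┃ 


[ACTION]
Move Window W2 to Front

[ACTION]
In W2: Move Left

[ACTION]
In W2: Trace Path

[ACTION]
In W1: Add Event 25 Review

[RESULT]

                                                  
                                                  
          ┏━━━━━━━━━━━━━━━━━━━━━━━━━━━━━━━━━━━━┓  
━━━━━━━━━━━━━━━━━━━━┓er                        ┃  
idget               ┃──────────────────────────┨  
────────────────────┨                          ┃  
July 2021           ┏━━━━━━━━━━━━━━━━━━━━━━━━━━━┓ 
h Fr Sa Su          ┃ CircuitBoard              ┃ 
1  2  3  4          ┠───────────────────────────┨ 
8*  9 10 11         ┃   0 1 2 3 4 5 6 7 8 9     ┃ 
5* 16 17 18         ┃0  [.]                  · ─┃ 
2* 23 24 25*        ┃                           ┃ 
━━━━━━━━━━━━━━━━━━━━┃1                          ┃ 
          ┃■■■■■■■■■┃                           ┃ 
          ┃■■■■■■■■■┃2                          ┃ 
          ┃         ┃                           ┃ 
          ┃         ┃3       ·   · ─ ·          ┃ 


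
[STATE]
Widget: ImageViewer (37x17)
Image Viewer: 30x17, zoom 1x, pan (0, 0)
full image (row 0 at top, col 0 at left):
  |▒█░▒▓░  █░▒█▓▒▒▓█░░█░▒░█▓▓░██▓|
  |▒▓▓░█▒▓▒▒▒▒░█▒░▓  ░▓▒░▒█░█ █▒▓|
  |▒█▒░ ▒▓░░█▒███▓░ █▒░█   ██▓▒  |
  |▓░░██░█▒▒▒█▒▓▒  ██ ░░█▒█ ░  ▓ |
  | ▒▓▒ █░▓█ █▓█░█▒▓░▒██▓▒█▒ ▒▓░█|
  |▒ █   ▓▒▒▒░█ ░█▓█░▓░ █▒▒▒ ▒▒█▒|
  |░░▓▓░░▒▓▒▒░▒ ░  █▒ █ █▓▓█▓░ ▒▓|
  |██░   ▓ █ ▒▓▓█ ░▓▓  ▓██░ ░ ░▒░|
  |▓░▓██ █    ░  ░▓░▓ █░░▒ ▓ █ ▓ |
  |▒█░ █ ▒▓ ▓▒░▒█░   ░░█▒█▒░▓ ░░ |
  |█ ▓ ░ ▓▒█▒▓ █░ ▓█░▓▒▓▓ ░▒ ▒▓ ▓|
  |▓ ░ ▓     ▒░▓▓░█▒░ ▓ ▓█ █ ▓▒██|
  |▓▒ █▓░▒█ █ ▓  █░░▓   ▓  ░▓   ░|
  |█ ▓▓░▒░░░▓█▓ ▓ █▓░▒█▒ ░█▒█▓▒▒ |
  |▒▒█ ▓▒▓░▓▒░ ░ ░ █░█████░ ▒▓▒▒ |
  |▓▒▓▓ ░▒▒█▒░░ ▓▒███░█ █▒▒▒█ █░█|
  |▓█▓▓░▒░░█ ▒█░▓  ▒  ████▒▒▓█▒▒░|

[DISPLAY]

▒█░▒▓░  █░▒█▓▒▒▓█░░█░▒░█▓▓░██▓       
▒▓▓░█▒▓▒▒▒▒░█▒░▓  ░▓▒░▒█░█ █▒▓       
▒█▒░ ▒▓░░█▒███▓░ █▒░█   ██▓▒         
▓░░██░█▒▒▒█▒▓▒  ██ ░░█▒█ ░  ▓        
 ▒▓▒ █░▓█ █▓█░█▒▓░▒██▓▒█▒ ▒▓░█       
▒ █   ▓▒▒▒░█ ░█▓█░▓░ █▒▒▒ ▒▒█▒       
░░▓▓░░▒▓▒▒░▒ ░  █▒ █ █▓▓█▓░ ▒▓       
██░   ▓ █ ▒▓▓█ ░▓▓  ▓██░ ░ ░▒░       
▓░▓██ █    ░  ░▓░▓ █░░▒ ▓ █ ▓        
▒█░ █ ▒▓ ▓▒░▒█░   ░░█▒█▒░▓ ░░        
█ ▓ ░ ▓▒█▒▓ █░ ▓█░▓▒▓▓ ░▒ ▒▓ ▓       
▓ ░ ▓     ▒░▓▓░█▒░ ▓ ▓█ █ ▓▒██       
▓▒ █▓░▒█ █ ▓  █░░▓   ▓  ░▓   ░       
█ ▓▓░▒░░░▓█▓ ▓ █▓░▒█▒ ░█▒█▓▒▒        
▒▒█ ▓▒▓░▓▒░ ░ ░ █░█████░ ▒▓▒▒        
▓▒▓▓ ░▒▒█▒░░ ▓▒███░█ █▒▒▒█ █░█       
▓█▓▓░▒░░█ ▒█░▓  ▒  ████▒▒▓█▒▒░       


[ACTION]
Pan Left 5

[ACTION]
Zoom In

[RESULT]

▒▒██░░▒▒▓▓░░    ██░░▒▒██▓▓▒▒▒▒▓▓██░░░
▒▒██░░▒▒▓▓░░    ██░░▒▒██▓▓▒▒▒▒▓▓██░░░
▒▒▓▓▓▓░░██▒▒▓▓▒▒▒▒▒▒▒▒░░██▒▒░░▓▓    ░
▒▒▓▓▓▓░░██▒▒▓▓▒▒▒▒▒▒▒▒░░██▒▒░░▓▓    ░
▒▒██▒▒░░  ▒▒▓▓░░░░██▒▒██████▓▓░░  ██▒
▒▒██▒▒░░  ▒▒▓▓░░░░██▒▒██████▓▓░░  ██▒
▓▓░░░░████░░██▒▒▒▒▒▒██▒▒▓▓▒▒    ████ 
▓▓░░░░████░░██▒▒▒▒▒▒██▒▒▓▓▒▒    ████ 
  ▒▒▓▓▒▒  ██░░▓▓██  ██▓▓██░░██▒▒▓▓░░▒
  ▒▒▓▓▒▒  ██░░▓▓██  ██▓▓██░░██▒▒▓▓░░▒
▒▒  ██      ▓▓▒▒▒▒▒▒░░██  ░░██▓▓██░░▓
▒▒  ██      ▓▓▒▒▒▒▒▒░░██  ░░██▓▓██░░▓
░░░░▓▓▓▓░░░░▒▒▓▓▒▒▒▒░░▒▒  ░░    ██▒▒ 
░░░░▓▓▓▓░░░░▒▒▓▓▒▒▒▒░░▒▒  ░░    ██▒▒ 
████░░      ▓▓  ██  ▒▒▓▓▓▓██  ░░▓▓▓▓ 
████░░      ▓▓  ██  ▒▒▓▓▓▓██  ░░▓▓▓▓ 
▓▓░░▓▓████  ██        ░░    ░░▓▓░░▓▓ 


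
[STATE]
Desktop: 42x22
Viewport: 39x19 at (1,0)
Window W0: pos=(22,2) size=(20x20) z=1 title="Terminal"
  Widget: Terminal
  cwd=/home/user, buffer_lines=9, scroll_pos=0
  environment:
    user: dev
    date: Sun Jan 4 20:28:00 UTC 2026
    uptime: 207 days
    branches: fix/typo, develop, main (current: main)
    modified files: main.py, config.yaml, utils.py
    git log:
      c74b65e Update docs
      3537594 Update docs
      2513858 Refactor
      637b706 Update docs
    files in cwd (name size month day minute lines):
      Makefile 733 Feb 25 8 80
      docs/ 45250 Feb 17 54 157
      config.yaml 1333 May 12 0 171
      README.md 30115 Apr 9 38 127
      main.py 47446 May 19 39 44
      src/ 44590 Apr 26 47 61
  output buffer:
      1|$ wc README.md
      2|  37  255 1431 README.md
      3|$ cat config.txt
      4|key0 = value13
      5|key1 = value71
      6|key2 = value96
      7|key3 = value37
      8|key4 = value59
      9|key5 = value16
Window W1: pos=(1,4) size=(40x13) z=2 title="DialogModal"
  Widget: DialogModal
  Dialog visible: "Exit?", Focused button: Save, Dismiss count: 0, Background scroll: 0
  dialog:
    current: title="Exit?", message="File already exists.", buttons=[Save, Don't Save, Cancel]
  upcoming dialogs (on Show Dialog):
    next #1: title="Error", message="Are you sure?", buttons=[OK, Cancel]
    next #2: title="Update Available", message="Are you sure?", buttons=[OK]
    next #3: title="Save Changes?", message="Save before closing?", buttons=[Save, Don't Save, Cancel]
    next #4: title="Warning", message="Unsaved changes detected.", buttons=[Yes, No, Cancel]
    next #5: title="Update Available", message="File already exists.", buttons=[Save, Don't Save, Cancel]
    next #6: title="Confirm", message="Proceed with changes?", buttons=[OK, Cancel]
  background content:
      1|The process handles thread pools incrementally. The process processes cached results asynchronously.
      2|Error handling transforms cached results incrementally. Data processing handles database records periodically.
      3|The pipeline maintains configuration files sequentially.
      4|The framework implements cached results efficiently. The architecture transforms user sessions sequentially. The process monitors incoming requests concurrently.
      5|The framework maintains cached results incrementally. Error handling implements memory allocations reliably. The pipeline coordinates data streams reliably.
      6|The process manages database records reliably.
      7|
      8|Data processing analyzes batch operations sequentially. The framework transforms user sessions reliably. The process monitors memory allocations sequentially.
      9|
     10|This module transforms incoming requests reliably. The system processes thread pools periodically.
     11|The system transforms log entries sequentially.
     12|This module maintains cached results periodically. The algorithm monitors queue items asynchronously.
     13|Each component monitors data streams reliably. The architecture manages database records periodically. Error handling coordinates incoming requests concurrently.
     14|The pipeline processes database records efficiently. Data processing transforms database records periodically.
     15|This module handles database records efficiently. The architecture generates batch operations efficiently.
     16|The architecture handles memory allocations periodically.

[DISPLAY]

                                       
                                       
                     ┏━━━━━━━━━━━━━━━━━
                     ┃ Terminal        
┏━━━━━━━━━━━━━━━━━━━━━━━━━━━━━━━━━━━━━━
┃ DialogModal                          
┠──────────────────────────────────────
┃The process handles thread pools incre
┃Error handling transforms cached resul
┃The┌──────────────────────────────┐n f
┃The│            Exit?             │ult
┃The│     File already exists.     │lts
┃The│ [Save]  Don't Save   Cancel  │s r
┃   └──────────────────────────────┘   
┃Data processing analyzes batch operati
┃                                      
┗━━━━━━━━━━━━━━━━━━━━━━━━━━━━━━━━━━━━━━
                     ┃                 
                     ┃                 


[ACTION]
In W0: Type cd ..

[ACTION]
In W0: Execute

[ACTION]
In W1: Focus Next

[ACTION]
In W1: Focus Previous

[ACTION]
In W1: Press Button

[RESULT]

                                       
                                       
                     ┏━━━━━━━━━━━━━━━━━
                     ┃ Terminal        
┏━━━━━━━━━━━━━━━━━━━━━━━━━━━━━━━━━━━━━━
┃ DialogModal                          
┠──────────────────────────────────────
┃The process handles thread pools incre
┃Error handling transforms cached resul
┃The pipeline maintains configuration f
┃The framework implements cached result
┃The framework maintains cached results
┃The process manages database records r
┃                                      
┃Data processing analyzes batch operati
┃                                      
┗━━━━━━━━━━━━━━━━━━━━━━━━━━━━━━━━━━━━━━
                     ┃                 
                     ┃                 


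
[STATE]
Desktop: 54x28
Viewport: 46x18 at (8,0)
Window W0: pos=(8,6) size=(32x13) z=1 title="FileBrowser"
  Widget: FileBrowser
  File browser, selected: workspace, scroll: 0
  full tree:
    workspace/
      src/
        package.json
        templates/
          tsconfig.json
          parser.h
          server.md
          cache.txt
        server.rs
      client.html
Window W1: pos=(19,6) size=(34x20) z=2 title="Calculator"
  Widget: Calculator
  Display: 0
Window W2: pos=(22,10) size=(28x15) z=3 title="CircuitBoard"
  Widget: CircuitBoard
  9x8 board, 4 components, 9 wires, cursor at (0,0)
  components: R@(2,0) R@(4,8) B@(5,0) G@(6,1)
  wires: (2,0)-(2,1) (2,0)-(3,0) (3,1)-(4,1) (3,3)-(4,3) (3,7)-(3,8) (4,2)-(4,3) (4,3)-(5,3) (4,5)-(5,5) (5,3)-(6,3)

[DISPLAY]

                                              
                                              
                                              
                                              
                                              
                                              
┏━━━━━━━━━━┏━━━━━━━━━━━━━━━━━━━━━━━━━━━━━━━━┓ 
┃ FileBrows┃ Calculator                     ┃ 
┠──────────┠────────────────────────────────┨ 
┃> [-] work┃                               0┃ 
┃    [+] sr┃┌─┏━━━━━━━━━━━━━━━━━━━━━━━━━━┓  ┃ 
┃    client┃│ ┃ CircuitBoard             ┃  ┃ 
┃          ┃├─┠──────────────────────────┨  ┃ 
┃          ┃│ ┃   0 1 2 3 4 5 6 7 8      ┃  ┃ 
┃          ┃├─┃0  [.]                    ┃  ┃ 
┃          ┃│ ┃                          ┃  ┃ 
┃          ┃├─┃1                         ┃  ┃ 
┃          ┃│ ┃                          ┃  ┃ 


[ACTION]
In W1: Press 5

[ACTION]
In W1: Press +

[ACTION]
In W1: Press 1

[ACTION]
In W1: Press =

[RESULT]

                                              
                                              
                                              
                                              
                                              
                                              
┏━━━━━━━━━━┏━━━━━━━━━━━━━━━━━━━━━━━━━━━━━━━━┓ 
┃ FileBrows┃ Calculator                     ┃ 
┠──────────┠────────────────────────────────┨ 
┃> [-] work┃                               6┃ 
┃    [+] sr┃┌─┏━━━━━━━━━━━━━━━━━━━━━━━━━━┓  ┃ 
┃    client┃│ ┃ CircuitBoard             ┃  ┃ 
┃          ┃├─┠──────────────────────────┨  ┃ 
┃          ┃│ ┃   0 1 2 3 4 5 6 7 8      ┃  ┃ 
┃          ┃├─┃0  [.]                    ┃  ┃ 
┃          ┃│ ┃                          ┃  ┃ 
┃          ┃├─┃1                         ┃  ┃ 
┃          ┃│ ┃                          ┃  ┃ 


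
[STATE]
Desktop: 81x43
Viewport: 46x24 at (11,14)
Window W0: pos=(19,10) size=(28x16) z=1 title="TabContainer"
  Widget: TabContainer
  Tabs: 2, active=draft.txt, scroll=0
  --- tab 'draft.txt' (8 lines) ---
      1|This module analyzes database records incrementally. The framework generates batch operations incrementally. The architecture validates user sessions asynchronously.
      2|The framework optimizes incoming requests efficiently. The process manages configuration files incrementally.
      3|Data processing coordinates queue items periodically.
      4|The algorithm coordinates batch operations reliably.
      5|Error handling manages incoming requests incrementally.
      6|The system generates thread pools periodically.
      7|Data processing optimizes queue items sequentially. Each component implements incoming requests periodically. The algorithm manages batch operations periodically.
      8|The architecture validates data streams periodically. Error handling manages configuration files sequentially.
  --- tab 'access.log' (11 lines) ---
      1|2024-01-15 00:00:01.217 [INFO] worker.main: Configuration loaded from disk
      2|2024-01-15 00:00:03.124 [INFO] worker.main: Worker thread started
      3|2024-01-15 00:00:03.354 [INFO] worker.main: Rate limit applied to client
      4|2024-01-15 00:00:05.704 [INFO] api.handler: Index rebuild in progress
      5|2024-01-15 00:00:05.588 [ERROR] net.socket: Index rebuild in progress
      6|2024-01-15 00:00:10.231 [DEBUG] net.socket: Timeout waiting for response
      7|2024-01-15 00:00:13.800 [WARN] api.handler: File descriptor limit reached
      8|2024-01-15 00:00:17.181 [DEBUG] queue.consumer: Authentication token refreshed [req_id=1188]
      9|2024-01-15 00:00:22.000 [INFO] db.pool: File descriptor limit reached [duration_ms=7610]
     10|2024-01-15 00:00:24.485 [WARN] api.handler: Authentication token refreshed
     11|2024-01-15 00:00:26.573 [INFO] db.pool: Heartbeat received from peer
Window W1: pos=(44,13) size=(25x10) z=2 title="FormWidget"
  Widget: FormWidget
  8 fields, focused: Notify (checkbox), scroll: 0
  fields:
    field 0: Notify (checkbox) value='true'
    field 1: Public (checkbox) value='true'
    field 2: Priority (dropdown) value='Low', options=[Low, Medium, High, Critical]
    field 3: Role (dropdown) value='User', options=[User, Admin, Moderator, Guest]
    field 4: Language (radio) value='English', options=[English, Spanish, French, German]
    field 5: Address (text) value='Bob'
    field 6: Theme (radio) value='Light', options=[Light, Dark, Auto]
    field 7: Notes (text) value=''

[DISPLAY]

        ┃────────────────────────┃ FormWidget 
        ┃This module analyzes dat┠────────────
        ┃The framework optimizes ┃> Notify:   
        ┃Data processing coordina┃  Public:   
        ┃The algorithm coordinate┃  Priority: 
        ┃Error handling manages i┃  Role:     
        ┃The system generates thr┃  Language: 
        ┃Data processing optimize┃  Address:  
        ┃The architecture validat┗━━━━━━━━━━━━
        ┃                          ┃          
        ┃                          ┃          
        ┗━━━━━━━━━━━━━━━━━━━━━━━━━━┛          
                                              
                                              
                                              
                                              
                                              
                                              
                                              
                                              
                                              
                                              
                                              
                                              


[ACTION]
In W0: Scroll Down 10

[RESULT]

        ┃────────────────────────┃ FormWidget 
        ┃The architecture validat┠────────────
        ┃                        ┃> Notify:   
        ┃                        ┃  Public:   
        ┃                        ┃  Priority: 
        ┃                        ┃  Role:     
        ┃                        ┃  Language: 
        ┃                        ┃  Address:  
        ┃                        ┗━━━━━━━━━━━━
        ┃                          ┃          
        ┃                          ┃          
        ┗━━━━━━━━━━━━━━━━━━━━━━━━━━┛          
                                              
                                              
                                              
                                              
                                              
                                              
                                              
                                              
                                              
                                              
                                              
                                              


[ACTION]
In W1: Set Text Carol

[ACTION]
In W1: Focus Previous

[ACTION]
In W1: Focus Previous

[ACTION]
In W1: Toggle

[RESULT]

        ┃────────────────────────┃ FormWidget 
        ┃The architecture validat┠────────────
        ┃                        ┃  Notify:   
        ┃                        ┃  Public:   
        ┃                        ┃  Priority: 
        ┃                        ┃  Role:     
        ┃                        ┃  Language: 
        ┃                        ┃  Address:  
        ┃                        ┗━━━━━━━━━━━━
        ┃                          ┃          
        ┃                          ┃          
        ┗━━━━━━━━━━━━━━━━━━━━━━━━━━┛          
                                              
                                              
                                              
                                              
                                              
                                              
                                              
                                              
                                              
                                              
                                              
                                              
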